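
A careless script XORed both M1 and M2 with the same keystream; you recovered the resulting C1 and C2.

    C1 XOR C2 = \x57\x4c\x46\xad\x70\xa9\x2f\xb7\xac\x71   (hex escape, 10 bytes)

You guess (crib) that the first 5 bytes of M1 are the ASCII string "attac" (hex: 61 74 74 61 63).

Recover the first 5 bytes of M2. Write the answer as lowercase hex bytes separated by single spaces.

36 38 32 cc 13

Since C1 ⊕ C2 = M1 ⊕ M2, XORing with the guessed M1 bytes yields the corresponding M2 bytes: M2 = (C1 ⊕ C2) ⊕ M1.
57 xor 61 = 36
4c xor 74 = 38
46 xor 74 = 32
ad xor 61 = cc
70 xor 63 = 13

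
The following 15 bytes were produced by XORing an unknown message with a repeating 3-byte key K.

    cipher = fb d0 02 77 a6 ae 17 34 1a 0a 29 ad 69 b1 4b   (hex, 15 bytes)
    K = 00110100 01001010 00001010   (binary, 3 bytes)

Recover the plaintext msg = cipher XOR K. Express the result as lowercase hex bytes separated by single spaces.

cf 9a 08 43 ec a4 23 7e 10 3e 63 a7 5d fb 41

The 3-byte key repeats, so the effective keystream is 34 4a 0a 34 4a 0a 34 4a 0a 34 4a 0a 34 4a 0a.
byte 0: fb XOR 34 = cf
byte 1: d0 XOR 4a = 9a
byte 2: 02 XOR 0a = 08
byte 3: 77 XOR 34 = 43
byte 4: a6 XOR 4a = ec
byte 5: ae XOR 0a = a4
byte 6: 17 XOR 34 = 23
byte 7: 34 XOR 4a = 7e
byte 8: 1a XOR 0a = 10
byte 9: 0a XOR 34 = 3e
byte 10: 29 XOR 4a = 63
byte 11: ad XOR 0a = a7
byte 12: 69 XOR 34 = 5d
byte 13: b1 XOR 4a = fb
byte 14: 4b XOR 0a = 41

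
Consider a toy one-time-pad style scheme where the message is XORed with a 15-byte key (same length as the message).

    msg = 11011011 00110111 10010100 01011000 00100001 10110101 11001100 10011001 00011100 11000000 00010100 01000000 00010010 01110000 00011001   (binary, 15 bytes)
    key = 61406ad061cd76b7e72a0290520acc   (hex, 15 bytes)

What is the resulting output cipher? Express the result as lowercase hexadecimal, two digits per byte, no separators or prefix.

ba77fe884078ba2efbea16d0407ad5

XOR is its own inverse, so applying the key byte-wise gives the result directly.
byte 0: 11011011 xor 01100001 = 10111010
byte 1: 00110111 xor 01000000 = 01110111
byte 2: 10010100 xor 01101010 = 11111110
byte 3: 01011000 xor 11010000 = 10001000
byte 4: 00100001 xor 01100001 = 01000000
byte 5: 10110101 xor 11001101 = 01111000
byte 6: 11001100 xor 01110110 = 10111010
byte 7: 10011001 xor 10110111 = 00101110
byte 8: 00011100 xor 11100111 = 11111011
byte 9: 11000000 xor 00101010 = 11101010
byte 10: 00010100 xor 00000010 = 00010110
byte 11: 01000000 xor 10010000 = 11010000
byte 12: 00010010 xor 01010010 = 01000000
byte 13: 01110000 xor 00001010 = 01111010
byte 14: 00011001 xor 11001100 = 11010101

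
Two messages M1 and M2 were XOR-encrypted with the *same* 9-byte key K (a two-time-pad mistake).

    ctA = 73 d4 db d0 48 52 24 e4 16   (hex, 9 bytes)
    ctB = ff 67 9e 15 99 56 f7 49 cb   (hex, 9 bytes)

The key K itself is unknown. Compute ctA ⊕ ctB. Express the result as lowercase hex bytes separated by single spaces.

ctA ⊕ ctB = (M1 ⊕ K) ⊕ (M2 ⊕ K) = M1 ⊕ M2 — the shared key cancels under XOR.
73 ^ ff = 8c
d4 ^ 67 = b3
db ^ 9e = 45
d0 ^ 15 = c5
48 ^ 99 = d1
52 ^ 56 = 04
24 ^ f7 = d3
e4 ^ 49 = ad
16 ^ cb = dd

8c b3 45 c5 d1 04 d3 ad dd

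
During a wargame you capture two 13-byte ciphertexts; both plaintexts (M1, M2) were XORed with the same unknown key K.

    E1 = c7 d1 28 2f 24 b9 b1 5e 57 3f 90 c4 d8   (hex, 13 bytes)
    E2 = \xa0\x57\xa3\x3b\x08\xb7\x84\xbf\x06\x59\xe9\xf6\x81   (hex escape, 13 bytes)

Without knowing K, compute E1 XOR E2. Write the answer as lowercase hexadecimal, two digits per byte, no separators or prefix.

E1 ⊕ E2 = (M1 ⊕ K) ⊕ (M2 ⊕ K) = M1 ⊕ M2 — the shared key cancels under XOR.
byte 0: c7 xor a0 = 67
byte 1: d1 xor 57 = 86
byte 2: 28 xor a3 = 8b
byte 3: 2f xor 3b = 14
byte 4: 24 xor 08 = 2c
byte 5: b9 xor b7 = 0e
byte 6: b1 xor 84 = 35
byte 7: 5e xor bf = e1
byte 8: 57 xor 06 = 51
byte 9: 3f xor 59 = 66
byte 10: 90 xor e9 = 79
byte 11: c4 xor f6 = 32
byte 12: d8 xor 81 = 59

67868b142c0e35e15166793259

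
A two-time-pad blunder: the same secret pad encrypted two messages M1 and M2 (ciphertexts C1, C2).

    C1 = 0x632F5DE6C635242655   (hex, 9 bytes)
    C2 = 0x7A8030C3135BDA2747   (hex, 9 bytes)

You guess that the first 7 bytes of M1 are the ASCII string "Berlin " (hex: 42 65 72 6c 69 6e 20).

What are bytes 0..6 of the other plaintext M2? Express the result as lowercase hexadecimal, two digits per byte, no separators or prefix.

5bca1f49bc00de

First, C1 ⊕ C2 = (M1 ⊕ K) ⊕ (M2 ⊕ K) = M1 ⊕ M2, so the key drops out. Then M2 = (M1 ⊕ M2) ⊕ M1 over the first 7 bytes.
byte 0: (63 ^ 7a) ^ 42 = 19 ^ 42 = 5b
byte 1: (2f ^ 80) ^ 65 = af ^ 65 = ca
byte 2: (5d ^ 30) ^ 72 = 6d ^ 72 = 1f
byte 3: (e6 ^ c3) ^ 6c = 25 ^ 6c = 49
byte 4: (c6 ^ 13) ^ 69 = d5 ^ 69 = bc
byte 5: (35 ^ 5b) ^ 6e = 6e ^ 6e = 00
byte 6: (24 ^ da) ^ 20 = fe ^ 20 = de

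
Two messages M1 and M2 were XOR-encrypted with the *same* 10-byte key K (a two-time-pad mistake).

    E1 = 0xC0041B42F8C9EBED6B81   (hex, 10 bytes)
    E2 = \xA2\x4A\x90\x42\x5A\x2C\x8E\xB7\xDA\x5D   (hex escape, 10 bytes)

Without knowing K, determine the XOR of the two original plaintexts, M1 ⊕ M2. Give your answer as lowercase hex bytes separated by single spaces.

62 4e 8b 00 a2 e5 65 5a b1 dc

E1 ⊕ E2 = (M1 ⊕ K) ⊕ (M2 ⊕ K) = M1 ⊕ M2 — the shared key cancels under XOR.
byte 0: 11000000 XOR 10100010 = 01100010
byte 1: 00000100 XOR 01001010 = 01001110
byte 2: 00011011 XOR 10010000 = 10001011
byte 3: 01000010 XOR 01000010 = 00000000
byte 4: 11111000 XOR 01011010 = 10100010
byte 5: 11001001 XOR 00101100 = 11100101
byte 6: 11101011 XOR 10001110 = 01100101
byte 7: 11101101 XOR 10110111 = 01011010
byte 8: 01101011 XOR 11011010 = 10110001
byte 9: 10000001 XOR 01011101 = 11011100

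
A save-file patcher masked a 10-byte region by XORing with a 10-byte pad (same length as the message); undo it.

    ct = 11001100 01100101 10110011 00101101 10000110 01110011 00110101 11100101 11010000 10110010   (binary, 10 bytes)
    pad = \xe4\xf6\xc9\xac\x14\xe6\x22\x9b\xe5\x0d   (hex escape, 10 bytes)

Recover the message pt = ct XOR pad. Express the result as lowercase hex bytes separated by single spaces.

28 93 7a 81 92 95 17 7e 35 bf

11001100 ^ 11100100 = 00101000
01100101 ^ 11110110 = 10010011
10110011 ^ 11001001 = 01111010
00101101 ^ 10101100 = 10000001
10000110 ^ 00010100 = 10010010
01110011 ^ 11100110 = 10010101
00110101 ^ 00100010 = 00010111
11100101 ^ 10011011 = 01111110
11010000 ^ 11100101 = 00110101
10110010 ^ 00001101 = 10111111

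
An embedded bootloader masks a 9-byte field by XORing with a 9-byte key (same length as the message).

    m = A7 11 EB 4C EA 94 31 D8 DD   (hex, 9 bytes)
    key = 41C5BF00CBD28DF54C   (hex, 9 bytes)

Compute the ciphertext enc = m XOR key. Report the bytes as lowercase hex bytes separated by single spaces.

XOR is its own inverse, so applying the key byte-wise gives the result directly.
a7 ^ 41 = e6
11 ^ c5 = d4
eb ^ bf = 54
4c ^ 00 = 4c
ea ^ cb = 21
94 ^ d2 = 46
31 ^ 8d = bc
d8 ^ f5 = 2d
dd ^ 4c = 91

e6 d4 54 4c 21 46 bc 2d 91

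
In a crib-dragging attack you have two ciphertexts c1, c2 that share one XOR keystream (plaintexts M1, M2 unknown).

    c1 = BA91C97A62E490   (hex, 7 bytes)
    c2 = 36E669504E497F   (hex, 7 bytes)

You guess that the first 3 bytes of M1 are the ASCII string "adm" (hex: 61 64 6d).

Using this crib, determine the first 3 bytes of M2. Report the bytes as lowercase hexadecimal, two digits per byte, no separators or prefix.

First, c1 ⊕ c2 = (M1 ⊕ K) ⊕ (M2 ⊕ K) = M1 ⊕ M2, so the key drops out. Then M2 = (M1 ⊕ M2) ⊕ M1 over the first 3 bytes.
byte 0: (ba ⊕ 36) ⊕ 61 = 8c ⊕ 61 = ed
byte 1: (91 ⊕ e6) ⊕ 64 = 77 ⊕ 64 = 13
byte 2: (c9 ⊕ 69) ⊕ 6d = a0 ⊕ 6d = cd

ed13cd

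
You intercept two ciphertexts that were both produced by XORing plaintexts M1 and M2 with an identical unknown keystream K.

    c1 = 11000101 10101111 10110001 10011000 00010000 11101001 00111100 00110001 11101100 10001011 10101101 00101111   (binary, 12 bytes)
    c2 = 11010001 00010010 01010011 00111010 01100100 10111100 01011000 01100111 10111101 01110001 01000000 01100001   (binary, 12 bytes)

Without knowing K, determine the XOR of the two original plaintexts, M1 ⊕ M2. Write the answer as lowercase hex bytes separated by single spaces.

14 bd e2 a2 74 55 64 56 51 fa ed 4e

c1 ⊕ c2 = (M1 ⊕ K) ⊕ (M2 ⊕ K) = M1 ⊕ M2 — the shared key cancels under XOR.
c5 XOR d1 = 14
af XOR 12 = bd
b1 XOR 53 = e2
98 XOR 3a = a2
10 XOR 64 = 74
e9 XOR bc = 55
3c XOR 58 = 64
31 XOR 67 = 56
ec XOR bd = 51
8b XOR 71 = fa
ad XOR 40 = ed
2f XOR 61 = 4e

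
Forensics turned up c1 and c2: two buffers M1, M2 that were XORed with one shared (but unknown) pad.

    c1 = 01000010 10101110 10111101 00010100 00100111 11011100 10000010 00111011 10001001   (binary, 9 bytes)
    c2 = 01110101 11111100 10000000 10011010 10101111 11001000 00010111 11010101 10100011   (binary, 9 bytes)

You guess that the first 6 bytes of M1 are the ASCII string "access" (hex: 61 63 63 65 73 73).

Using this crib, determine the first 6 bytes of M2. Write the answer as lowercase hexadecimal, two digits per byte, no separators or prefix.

56315eebfb67

First, c1 ⊕ c2 = (M1 ⊕ K) ⊕ (M2 ⊕ K) = M1 ⊕ M2, so the key drops out. Then M2 = (M1 ⊕ M2) ⊕ M1 over the first 6 bytes.
byte 0: (42 xor 75) xor 61 = 37 xor 61 = 56
byte 1: (ae xor fc) xor 63 = 52 xor 63 = 31
byte 2: (bd xor 80) xor 63 = 3d xor 63 = 5e
byte 3: (14 xor 9a) xor 65 = 8e xor 65 = eb
byte 4: (27 xor af) xor 73 = 88 xor 73 = fb
byte 5: (dc xor c8) xor 73 = 14 xor 73 = 67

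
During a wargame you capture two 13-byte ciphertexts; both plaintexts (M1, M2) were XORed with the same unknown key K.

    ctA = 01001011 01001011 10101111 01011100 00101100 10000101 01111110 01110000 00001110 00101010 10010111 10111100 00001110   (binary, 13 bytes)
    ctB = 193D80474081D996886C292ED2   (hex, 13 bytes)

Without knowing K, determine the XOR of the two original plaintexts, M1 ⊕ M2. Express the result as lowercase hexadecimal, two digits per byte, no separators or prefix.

52762f1b6c04a7e68646be92dc

ctA ⊕ ctB = (M1 ⊕ K) ⊕ (M2 ⊕ K) = M1 ⊕ M2 — the shared key cancels under XOR.
byte 0: 01001011 ^ 00011001 = 01010010
byte 1: 01001011 ^ 00111101 = 01110110
byte 2: 10101111 ^ 10000000 = 00101111
byte 3: 01011100 ^ 01000111 = 00011011
byte 4: 00101100 ^ 01000000 = 01101100
byte 5: 10000101 ^ 10000001 = 00000100
byte 6: 01111110 ^ 11011001 = 10100111
byte 7: 01110000 ^ 10010110 = 11100110
byte 8: 00001110 ^ 10001000 = 10000110
byte 9: 00101010 ^ 01101100 = 01000110
byte 10: 10010111 ^ 00101001 = 10111110
byte 11: 10111100 ^ 00101110 = 10010010
byte 12: 00001110 ^ 11010010 = 11011100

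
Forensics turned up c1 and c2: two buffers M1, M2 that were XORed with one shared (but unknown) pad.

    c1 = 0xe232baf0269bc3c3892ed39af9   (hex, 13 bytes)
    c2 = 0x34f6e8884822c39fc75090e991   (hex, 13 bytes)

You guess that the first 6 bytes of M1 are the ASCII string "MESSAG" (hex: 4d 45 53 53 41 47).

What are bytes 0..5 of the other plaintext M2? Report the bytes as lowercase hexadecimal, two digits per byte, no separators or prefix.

9b81012b2ffe

First, c1 ⊕ c2 = (M1 ⊕ K) ⊕ (M2 ⊕ K) = M1 ⊕ M2, so the key drops out. Then M2 = (M1 ⊕ M2) ⊕ M1 over the first 6 bytes.
byte 0: (e2 XOR 34) XOR 4d = d6 XOR 4d = 9b
byte 1: (32 XOR f6) XOR 45 = c4 XOR 45 = 81
byte 2: (ba XOR e8) XOR 53 = 52 XOR 53 = 01
byte 3: (f0 XOR 88) XOR 53 = 78 XOR 53 = 2b
byte 4: (26 XOR 48) XOR 41 = 6e XOR 41 = 2f
byte 5: (9b XOR 22) XOR 47 = b9 XOR 47 = fe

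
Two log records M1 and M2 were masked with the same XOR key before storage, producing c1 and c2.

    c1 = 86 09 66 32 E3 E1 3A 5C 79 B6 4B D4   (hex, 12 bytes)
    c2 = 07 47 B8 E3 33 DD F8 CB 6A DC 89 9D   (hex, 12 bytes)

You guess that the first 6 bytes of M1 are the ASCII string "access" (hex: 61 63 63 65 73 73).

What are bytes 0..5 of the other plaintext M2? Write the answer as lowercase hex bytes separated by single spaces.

First, c1 ⊕ c2 = (M1 ⊕ K) ⊕ (M2 ⊕ K) = M1 ⊕ M2, so the key drops out. Then M2 = (M1 ⊕ M2) ⊕ M1 over the first 6 bytes.
byte 0: (86 XOR 07) XOR 61 = 81 XOR 61 = e0
byte 1: (09 XOR 47) XOR 63 = 4e XOR 63 = 2d
byte 2: (66 XOR b8) XOR 63 = de XOR 63 = bd
byte 3: (32 XOR e3) XOR 65 = d1 XOR 65 = b4
byte 4: (e3 XOR 33) XOR 73 = d0 XOR 73 = a3
byte 5: (e1 XOR dd) XOR 73 = 3c XOR 73 = 4f

e0 2d bd b4 a3 4f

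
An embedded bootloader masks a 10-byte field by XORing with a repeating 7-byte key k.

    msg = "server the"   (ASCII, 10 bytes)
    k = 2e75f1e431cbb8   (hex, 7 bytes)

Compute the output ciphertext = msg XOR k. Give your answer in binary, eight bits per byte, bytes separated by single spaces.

The 7-byte key repeats, so the effective keystream is 2e 75 f1 e4 31 cb b8 2e 75 f1.
byte 0: 73 ^ 2e = 5d
byte 1: 65 ^ 75 = 10
byte 2: 72 ^ f1 = 83
byte 3: 76 ^ e4 = 92
byte 4: 65 ^ 31 = 54
byte 5: 72 ^ cb = b9
byte 6: 20 ^ b8 = 98
byte 7: 74 ^ 2e = 5a
byte 8: 68 ^ 75 = 1d
byte 9: 65 ^ f1 = 94

01011101 00010000 10000011 10010010 01010100 10111001 10011000 01011010 00011101 10010100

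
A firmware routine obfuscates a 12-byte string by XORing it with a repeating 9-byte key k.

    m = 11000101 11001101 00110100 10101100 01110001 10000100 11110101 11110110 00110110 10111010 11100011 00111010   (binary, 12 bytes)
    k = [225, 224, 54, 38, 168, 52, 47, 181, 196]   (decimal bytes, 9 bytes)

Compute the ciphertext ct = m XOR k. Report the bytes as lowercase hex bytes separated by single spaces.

The 9-byte key repeats, so the effective keystream is e1 e0 36 26 a8 34 2f b5 c4 e1 e0 36.
byte 0: c5 ^ e1 = 24
byte 1: cd ^ e0 = 2d
byte 2: 34 ^ 36 = 02
byte 3: ac ^ 26 = 8a
byte 4: 71 ^ a8 = d9
byte 5: 84 ^ 34 = b0
byte 6: f5 ^ 2f = da
byte 7: f6 ^ b5 = 43
byte 8: 36 ^ c4 = f2
byte 9: ba ^ e1 = 5b
byte 10: e3 ^ e0 = 03
byte 11: 3a ^ 36 = 0c

24 2d 02 8a d9 b0 da 43 f2 5b 03 0c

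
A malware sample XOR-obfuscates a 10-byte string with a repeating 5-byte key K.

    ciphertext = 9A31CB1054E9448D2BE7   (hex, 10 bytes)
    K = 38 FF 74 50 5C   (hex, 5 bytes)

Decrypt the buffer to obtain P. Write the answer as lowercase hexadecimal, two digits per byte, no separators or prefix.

The 5-byte key repeats, so the effective keystream is 38 ff 74 50 5c 38 ff 74 50 5c.
byte 0: 9a xor 38 = a2
byte 1: 31 xor ff = ce
byte 2: cb xor 74 = bf
byte 3: 10 xor 50 = 40
byte 4: 54 xor 5c = 08
byte 5: e9 xor 38 = d1
byte 6: 44 xor ff = bb
byte 7: 8d xor 74 = f9
byte 8: 2b xor 50 = 7b
byte 9: e7 xor 5c = bb

a2cebf4008d1bbf97bbb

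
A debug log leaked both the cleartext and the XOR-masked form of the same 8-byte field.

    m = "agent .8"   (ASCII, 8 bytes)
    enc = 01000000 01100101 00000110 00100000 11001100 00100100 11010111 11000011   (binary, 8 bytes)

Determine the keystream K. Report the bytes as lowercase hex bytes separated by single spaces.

Since enc = m ⊕ K, XORing both sides with m gives K = m ⊕ enc.
 97 ^  64 =  33
103 ^ 101 =   2
101 ^   6 =  99
110 ^  32 =  78
116 ^ 204 = 184
 32 ^  36 =   4
 46 ^ 215 = 249
 56 ^ 195 = 251

21 02 63 4e b8 04 f9 fb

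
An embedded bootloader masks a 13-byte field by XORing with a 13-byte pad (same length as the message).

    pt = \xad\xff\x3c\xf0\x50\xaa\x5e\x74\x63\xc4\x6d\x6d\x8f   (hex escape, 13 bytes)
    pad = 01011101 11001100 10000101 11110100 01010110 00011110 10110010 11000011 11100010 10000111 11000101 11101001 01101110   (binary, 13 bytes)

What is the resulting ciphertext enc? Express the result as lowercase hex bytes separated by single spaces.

f0 33 b9 04 06 b4 ec b7 81 43 a8 84 e1

173 ⊕  93 = 240
255 ⊕ 204 =  51
 60 ⊕ 133 = 185
240 ⊕ 244 =   4
 80 ⊕  86 =   6
170 ⊕  30 = 180
 94 ⊕ 178 = 236
116 ⊕ 195 = 183
 99 ⊕ 226 = 129
196 ⊕ 135 =  67
109 ⊕ 197 = 168
109 ⊕ 233 = 132
143 ⊕ 110 = 225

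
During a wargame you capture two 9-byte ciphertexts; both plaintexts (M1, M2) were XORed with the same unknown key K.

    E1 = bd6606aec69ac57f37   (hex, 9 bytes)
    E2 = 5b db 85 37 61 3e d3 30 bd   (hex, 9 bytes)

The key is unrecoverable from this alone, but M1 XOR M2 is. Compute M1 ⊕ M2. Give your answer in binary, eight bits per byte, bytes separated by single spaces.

E1 ⊕ E2 = (M1 ⊕ K) ⊕ (M2 ⊕ K) = M1 ⊕ M2 — the shared key cancels under XOR.
bd xor 5b = e6
66 xor db = bd
06 xor 85 = 83
ae xor 37 = 99
c6 xor 61 = a7
9a xor 3e = a4
c5 xor d3 = 16
7f xor 30 = 4f
37 xor bd = 8a

11100110 10111101 10000011 10011001 10100111 10100100 00010110 01001111 10001010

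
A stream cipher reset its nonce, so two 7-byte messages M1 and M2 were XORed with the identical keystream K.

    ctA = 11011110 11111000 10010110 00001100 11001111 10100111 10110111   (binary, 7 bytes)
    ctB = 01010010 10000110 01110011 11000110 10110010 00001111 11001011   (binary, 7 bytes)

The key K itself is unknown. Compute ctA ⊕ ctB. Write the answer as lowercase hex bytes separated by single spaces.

ctA ⊕ ctB = (M1 ⊕ K) ⊕ (M2 ⊕ K) = M1 ⊕ M2 — the shared key cancels under XOR.
byte 0: 11011110 xor 01010010 = 10001100
byte 1: 11111000 xor 10000110 = 01111110
byte 2: 10010110 xor 01110011 = 11100101
byte 3: 00001100 xor 11000110 = 11001010
byte 4: 11001111 xor 10110010 = 01111101
byte 5: 10100111 xor 00001111 = 10101000
byte 6: 10110111 xor 11001011 = 01111100

8c 7e e5 ca 7d a8 7c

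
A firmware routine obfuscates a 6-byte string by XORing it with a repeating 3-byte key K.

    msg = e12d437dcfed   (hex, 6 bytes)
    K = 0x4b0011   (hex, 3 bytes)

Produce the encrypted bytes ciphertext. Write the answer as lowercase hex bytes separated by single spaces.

aa 2d 52 36 cf fc

The 3-byte key repeats, so the effective keystream is 4b 00 11 4b 00 11.
byte 0: e1 XOR 4b = aa
byte 1: 2d XOR 00 = 2d
byte 2: 43 XOR 11 = 52
byte 3: 7d XOR 4b = 36
byte 4: cf XOR 00 = cf
byte 5: ed XOR 11 = fc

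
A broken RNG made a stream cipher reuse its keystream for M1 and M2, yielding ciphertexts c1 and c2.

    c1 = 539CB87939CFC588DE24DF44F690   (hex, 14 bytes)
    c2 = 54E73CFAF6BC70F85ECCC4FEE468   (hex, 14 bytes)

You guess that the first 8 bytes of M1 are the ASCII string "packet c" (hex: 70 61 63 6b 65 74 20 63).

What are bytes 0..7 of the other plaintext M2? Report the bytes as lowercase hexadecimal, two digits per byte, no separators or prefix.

First, c1 ⊕ c2 = (M1 ⊕ K) ⊕ (M2 ⊕ K) = M1 ⊕ M2, so the key drops out. Then M2 = (M1 ⊕ M2) ⊕ M1 over the first 8 bytes.
byte 0: (53 XOR 54) XOR 70 = 07 XOR 70 = 77
byte 1: (9c XOR e7) XOR 61 = 7b XOR 61 = 1a
byte 2: (b8 XOR 3c) XOR 63 = 84 XOR 63 = e7
byte 3: (79 XOR fa) XOR 6b = 83 XOR 6b = e8
byte 4: (39 XOR f6) XOR 65 = cf XOR 65 = aa
byte 5: (cf XOR bc) XOR 74 = 73 XOR 74 = 07
byte 6: (c5 XOR 70) XOR 20 = b5 XOR 20 = 95
byte 7: (88 XOR f8) XOR 63 = 70 XOR 63 = 13

771ae7e8aa079513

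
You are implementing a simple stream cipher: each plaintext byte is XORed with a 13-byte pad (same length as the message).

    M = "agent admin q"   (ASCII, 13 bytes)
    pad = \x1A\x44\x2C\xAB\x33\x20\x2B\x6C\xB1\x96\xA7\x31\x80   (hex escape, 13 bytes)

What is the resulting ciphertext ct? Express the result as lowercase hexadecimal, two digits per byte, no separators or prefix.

byte 0:  97 ⊕  26 = 123
byte 1: 103 ⊕  68 =  35
byte 2: 101 ⊕  44 =  73
byte 3: 110 ⊕ 171 = 197
byte 4: 116 ⊕  51 =  71
byte 5:  32 ⊕  32 =   0
byte 6:  97 ⊕  43 =  74
byte 7: 100 ⊕ 108 =   8
byte 8: 109 ⊕ 177 = 220
byte 9: 105 ⊕ 150 = 255
byte 10: 110 ⊕ 167 = 201
byte 11:  32 ⊕  49 =  17
byte 12: 113 ⊕ 128 = 241

7b2349c547004a08dcffc911f1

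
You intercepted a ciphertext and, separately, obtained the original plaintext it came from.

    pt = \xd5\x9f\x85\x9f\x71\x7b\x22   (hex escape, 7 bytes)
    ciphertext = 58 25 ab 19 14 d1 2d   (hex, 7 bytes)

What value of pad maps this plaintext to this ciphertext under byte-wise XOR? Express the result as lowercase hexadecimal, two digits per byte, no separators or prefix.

Since ciphertext = pt ⊕ pad, XORing both sides with pt gives pad = pt ⊕ ciphertext.
d5 ^ 58 = 8d
9f ^ 25 = ba
85 ^ ab = 2e
9f ^ 19 = 86
71 ^ 14 = 65
7b ^ d1 = aa
22 ^ 2d = 0f

8dba2e8665aa0f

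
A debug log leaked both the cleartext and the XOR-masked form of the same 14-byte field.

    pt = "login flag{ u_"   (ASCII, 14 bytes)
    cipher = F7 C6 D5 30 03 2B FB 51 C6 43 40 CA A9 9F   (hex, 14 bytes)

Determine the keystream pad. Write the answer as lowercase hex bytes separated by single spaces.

Since cipher = pt ⊕ pad, XORing both sides with pt gives pad = pt ⊕ cipher.
6c ^ f7 = 9b
6f ^ c6 = a9
67 ^ d5 = b2
69 ^ 30 = 59
6e ^ 03 = 6d
20 ^ 2b = 0b
66 ^ fb = 9d
6c ^ 51 = 3d
61 ^ c6 = a7
67 ^ 43 = 24
7b ^ 40 = 3b
20 ^ ca = ea
75 ^ a9 = dc
5f ^ 9f = c0

9b a9 b2 59 6d 0b 9d 3d a7 24 3b ea dc c0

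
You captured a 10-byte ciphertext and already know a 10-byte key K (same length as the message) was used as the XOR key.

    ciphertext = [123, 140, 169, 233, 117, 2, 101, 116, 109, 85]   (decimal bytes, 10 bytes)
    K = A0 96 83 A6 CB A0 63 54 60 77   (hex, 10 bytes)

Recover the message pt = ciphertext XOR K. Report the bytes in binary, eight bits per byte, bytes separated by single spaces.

XOR is its own inverse, so applying the key byte-wise gives the result directly.
byte 0: 7b ⊕ a0 = db
byte 1: 8c ⊕ 96 = 1a
byte 2: a9 ⊕ 83 = 2a
byte 3: e9 ⊕ a6 = 4f
byte 4: 75 ⊕ cb = be
byte 5: 02 ⊕ a0 = a2
byte 6: 65 ⊕ 63 = 06
byte 7: 74 ⊕ 54 = 20
byte 8: 6d ⊕ 60 = 0d
byte 9: 55 ⊕ 77 = 22

11011011 00011010 00101010 01001111 10111110 10100010 00000110 00100000 00001101 00100010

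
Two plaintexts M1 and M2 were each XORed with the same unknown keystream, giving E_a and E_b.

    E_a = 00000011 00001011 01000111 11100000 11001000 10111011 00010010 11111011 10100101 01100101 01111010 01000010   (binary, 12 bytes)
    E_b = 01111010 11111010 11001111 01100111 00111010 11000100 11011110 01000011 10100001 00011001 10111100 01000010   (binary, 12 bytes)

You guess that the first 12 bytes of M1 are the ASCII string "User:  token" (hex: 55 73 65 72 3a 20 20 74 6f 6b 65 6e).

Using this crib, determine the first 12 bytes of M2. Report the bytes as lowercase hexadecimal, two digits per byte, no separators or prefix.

First, E_a ⊕ E_b = (M1 ⊕ K) ⊕ (M2 ⊕ K) = M1 ⊕ M2, so the key drops out. Then M2 = (M1 ⊕ M2) ⊕ M1 over the first 12 bytes.
byte 0: (03 XOR 7a) XOR 55 = 79 XOR 55 = 2c
byte 1: (0b XOR fa) XOR 73 = f1 XOR 73 = 82
byte 2: (47 XOR cf) XOR 65 = 88 XOR 65 = ed
byte 3: (e0 XOR 67) XOR 72 = 87 XOR 72 = f5
byte 4: (c8 XOR 3a) XOR 3a = f2 XOR 3a = c8
byte 5: (bb XOR c4) XOR 20 = 7f XOR 20 = 5f
byte 6: (12 XOR de) XOR 20 = cc XOR 20 = ec
byte 7: (fb XOR 43) XOR 74 = b8 XOR 74 = cc
byte 8: (a5 XOR a1) XOR 6f = 04 XOR 6f = 6b
byte 9: (65 XOR 19) XOR 6b = 7c XOR 6b = 17
byte 10: (7a XOR bc) XOR 65 = c6 XOR 65 = a3
byte 11: (42 XOR 42) XOR 6e = 00 XOR 6e = 6e

2c82edf5c85feccc6b17a36e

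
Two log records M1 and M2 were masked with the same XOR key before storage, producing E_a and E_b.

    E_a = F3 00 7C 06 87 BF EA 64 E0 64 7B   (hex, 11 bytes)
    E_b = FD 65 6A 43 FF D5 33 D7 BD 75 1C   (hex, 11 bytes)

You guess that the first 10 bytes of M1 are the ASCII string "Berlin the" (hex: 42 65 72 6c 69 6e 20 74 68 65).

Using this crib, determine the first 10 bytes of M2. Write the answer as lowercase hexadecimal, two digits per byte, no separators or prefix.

First, E_a ⊕ E_b = (M1 ⊕ K) ⊕ (M2 ⊕ K) = M1 ⊕ M2, so the key drops out. Then M2 = (M1 ⊕ M2) ⊕ M1 over the first 10 bytes.
byte 0: (f3 XOR fd) XOR 42 = 0e XOR 42 = 4c
byte 1: (00 XOR 65) XOR 65 = 65 XOR 65 = 00
byte 2: (7c XOR 6a) XOR 72 = 16 XOR 72 = 64
byte 3: (06 XOR 43) XOR 6c = 45 XOR 6c = 29
byte 4: (87 XOR ff) XOR 69 = 78 XOR 69 = 11
byte 5: (bf XOR d5) XOR 6e = 6a XOR 6e = 04
byte 6: (ea XOR 33) XOR 20 = d9 XOR 20 = f9
byte 7: (64 XOR d7) XOR 74 = b3 XOR 74 = c7
byte 8: (e0 XOR bd) XOR 68 = 5d XOR 68 = 35
byte 9: (64 XOR 75) XOR 65 = 11 XOR 65 = 74

4c0064291104f9c73574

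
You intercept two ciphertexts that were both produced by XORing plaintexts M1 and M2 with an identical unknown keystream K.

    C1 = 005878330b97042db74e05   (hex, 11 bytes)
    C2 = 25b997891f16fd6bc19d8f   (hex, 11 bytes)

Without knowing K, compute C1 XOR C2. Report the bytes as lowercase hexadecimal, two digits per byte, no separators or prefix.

C1 ⊕ C2 = (M1 ⊕ K) ⊕ (M2 ⊕ K) = M1 ⊕ M2 — the shared key cancels under XOR.
00 xor 25 = 25
58 xor b9 = e1
78 xor 97 = ef
33 xor 89 = ba
0b xor 1f = 14
97 xor 16 = 81
04 xor fd = f9
2d xor 6b = 46
b7 xor c1 = 76
4e xor 9d = d3
05 xor 8f = 8a

25e1efba1481f94676d38a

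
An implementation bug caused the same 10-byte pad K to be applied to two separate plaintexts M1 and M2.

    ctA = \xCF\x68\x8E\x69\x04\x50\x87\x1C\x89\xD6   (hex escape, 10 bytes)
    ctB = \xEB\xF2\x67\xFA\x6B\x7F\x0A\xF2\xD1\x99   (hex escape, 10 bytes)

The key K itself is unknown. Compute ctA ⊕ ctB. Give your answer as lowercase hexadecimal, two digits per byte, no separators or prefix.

249ae9936f2f8dee584f

ctA ⊕ ctB = (M1 ⊕ K) ⊕ (M2 ⊕ K) = M1 ⊕ M2 — the shared key cancels under XOR.
byte 0: 207 ⊕ 235 =  36
byte 1: 104 ⊕ 242 = 154
byte 2: 142 ⊕ 103 = 233
byte 3: 105 ⊕ 250 = 147
byte 4:   4 ⊕ 107 = 111
byte 5:  80 ⊕ 127 =  47
byte 6: 135 ⊕  10 = 141
byte 7:  28 ⊕ 242 = 238
byte 8: 137 ⊕ 209 =  88
byte 9: 214 ⊕ 153 =  79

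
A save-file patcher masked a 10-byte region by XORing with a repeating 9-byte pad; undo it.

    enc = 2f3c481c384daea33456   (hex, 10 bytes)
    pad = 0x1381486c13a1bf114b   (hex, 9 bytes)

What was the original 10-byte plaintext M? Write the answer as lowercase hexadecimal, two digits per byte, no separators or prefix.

3cbd00702bec11b27f45

The 9-byte key repeats, so the effective keystream is 13 81 48 6c 13 a1 bf 11 4b 13.
byte 0: 2f xor 13 = 3c
byte 1: 3c xor 81 = bd
byte 2: 48 xor 48 = 00
byte 3: 1c xor 6c = 70
byte 4: 38 xor 13 = 2b
byte 5: 4d xor a1 = ec
byte 6: ae xor bf = 11
byte 7: a3 xor 11 = b2
byte 8: 34 xor 4b = 7f
byte 9: 56 xor 13 = 45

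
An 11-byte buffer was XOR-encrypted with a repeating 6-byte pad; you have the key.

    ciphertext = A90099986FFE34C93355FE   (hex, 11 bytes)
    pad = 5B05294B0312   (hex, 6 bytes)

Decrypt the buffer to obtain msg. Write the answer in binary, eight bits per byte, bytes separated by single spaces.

The 6-byte key repeats, so the effective keystream is 5b 05 29 4b 03 12 5b 05 29 4b 03.
byte 0: a9 ^ 5b = f2
byte 1: 00 ^ 05 = 05
byte 2: 99 ^ 29 = b0
byte 3: 98 ^ 4b = d3
byte 4: 6f ^ 03 = 6c
byte 5: fe ^ 12 = ec
byte 6: 34 ^ 5b = 6f
byte 7: c9 ^ 05 = cc
byte 8: 33 ^ 29 = 1a
byte 9: 55 ^ 4b = 1e
byte 10: fe ^ 03 = fd

11110010 00000101 10110000 11010011 01101100 11101100 01101111 11001100 00011010 00011110 11111101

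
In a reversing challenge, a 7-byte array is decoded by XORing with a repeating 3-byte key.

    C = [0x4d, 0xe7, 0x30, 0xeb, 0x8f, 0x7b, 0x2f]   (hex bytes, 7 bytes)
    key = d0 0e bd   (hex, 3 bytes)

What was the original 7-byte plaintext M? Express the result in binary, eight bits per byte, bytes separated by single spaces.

The 3-byte key repeats, so the effective keystream is d0 0e bd d0 0e bd d0.
byte 0: 4d xor d0 = 9d
byte 1: e7 xor 0e = e9
byte 2: 30 xor bd = 8d
byte 3: eb xor d0 = 3b
byte 4: 8f xor 0e = 81
byte 5: 7b xor bd = c6
byte 6: 2f xor d0 = ff

10011101 11101001 10001101 00111011 10000001 11000110 11111111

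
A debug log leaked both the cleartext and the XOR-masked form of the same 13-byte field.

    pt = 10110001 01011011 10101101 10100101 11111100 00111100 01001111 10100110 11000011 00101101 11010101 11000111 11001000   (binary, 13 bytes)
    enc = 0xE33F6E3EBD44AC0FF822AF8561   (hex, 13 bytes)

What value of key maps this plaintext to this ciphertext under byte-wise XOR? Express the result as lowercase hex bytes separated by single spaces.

52 64 c3 9b 41 78 e3 a9 3b 0f 7a 42 a9

Since enc = pt ⊕ key, XORing both sides with pt gives key = pt ⊕ enc.
b1 XOR e3 = 52
5b XOR 3f = 64
ad XOR 6e = c3
a5 XOR 3e = 9b
fc XOR bd = 41
3c XOR 44 = 78
4f XOR ac = e3
a6 XOR 0f = a9
c3 XOR f8 = 3b
2d XOR 22 = 0f
d5 XOR af = 7a
c7 XOR 85 = 42
c8 XOR 61 = a9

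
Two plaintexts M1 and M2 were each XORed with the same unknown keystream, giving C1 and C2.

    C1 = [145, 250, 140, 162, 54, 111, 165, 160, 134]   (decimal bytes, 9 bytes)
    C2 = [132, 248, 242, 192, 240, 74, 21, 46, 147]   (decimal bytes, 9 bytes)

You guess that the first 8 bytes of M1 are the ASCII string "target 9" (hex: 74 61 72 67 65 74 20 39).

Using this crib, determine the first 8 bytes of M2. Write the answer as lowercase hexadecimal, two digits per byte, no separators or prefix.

First, C1 ⊕ C2 = (M1 ⊕ K) ⊕ (M2 ⊕ K) = M1 ⊕ M2, so the key drops out. Then M2 = (M1 ⊕ M2) ⊕ M1 over the first 8 bytes.
byte 0: (91 ⊕ 84) ⊕ 74 = 15 ⊕ 74 = 61
byte 1: (fa ⊕ f8) ⊕ 61 = 02 ⊕ 61 = 63
byte 2: (8c ⊕ f2) ⊕ 72 = 7e ⊕ 72 = 0c
byte 3: (a2 ⊕ c0) ⊕ 67 = 62 ⊕ 67 = 05
byte 4: (36 ⊕ f0) ⊕ 65 = c6 ⊕ 65 = a3
byte 5: (6f ⊕ 4a) ⊕ 74 = 25 ⊕ 74 = 51
byte 6: (a5 ⊕ 15) ⊕ 20 = b0 ⊕ 20 = 90
byte 7: (a0 ⊕ 2e) ⊕ 39 = 8e ⊕ 39 = b7

61630c05a35190b7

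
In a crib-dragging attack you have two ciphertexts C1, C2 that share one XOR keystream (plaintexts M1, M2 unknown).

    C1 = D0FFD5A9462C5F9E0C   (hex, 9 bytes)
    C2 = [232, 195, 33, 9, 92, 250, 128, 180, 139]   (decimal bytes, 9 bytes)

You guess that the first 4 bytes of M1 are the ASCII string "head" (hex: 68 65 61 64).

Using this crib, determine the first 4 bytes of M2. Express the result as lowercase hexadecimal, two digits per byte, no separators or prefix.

First, C1 ⊕ C2 = (M1 ⊕ K) ⊕ (M2 ⊕ K) = M1 ⊕ M2, so the key drops out. Then M2 = (M1 ⊕ M2) ⊕ M1 over the first 4 bytes.
byte 0: (d0 ⊕ e8) ⊕ 68 = 38 ⊕ 68 = 50
byte 1: (ff ⊕ c3) ⊕ 65 = 3c ⊕ 65 = 59
byte 2: (d5 ⊕ 21) ⊕ 61 = f4 ⊕ 61 = 95
byte 3: (a9 ⊕ 09) ⊕ 64 = a0 ⊕ 64 = c4

505995c4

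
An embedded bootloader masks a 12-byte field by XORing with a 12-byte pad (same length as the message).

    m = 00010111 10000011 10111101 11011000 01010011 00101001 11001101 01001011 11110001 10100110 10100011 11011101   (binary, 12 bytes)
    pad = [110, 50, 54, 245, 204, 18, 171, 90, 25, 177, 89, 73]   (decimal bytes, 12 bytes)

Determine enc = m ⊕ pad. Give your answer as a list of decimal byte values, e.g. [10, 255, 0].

[121, 177, 139, 45, 159, 59, 102, 17, 232, 23, 250, 148]

XOR is its own inverse, so applying the key byte-wise gives the result directly.
byte 0: 00010111 xor 01101110 = 01111001
byte 1: 10000011 xor 00110010 = 10110001
byte 2: 10111101 xor 00110110 = 10001011
byte 3: 11011000 xor 11110101 = 00101101
byte 4: 01010011 xor 11001100 = 10011111
byte 5: 00101001 xor 00010010 = 00111011
byte 6: 11001101 xor 10101011 = 01100110
byte 7: 01001011 xor 01011010 = 00010001
byte 8: 11110001 xor 00011001 = 11101000
byte 9: 10100110 xor 10110001 = 00010111
byte 10: 10100011 xor 01011001 = 11111010
byte 11: 11011101 xor 01001001 = 10010100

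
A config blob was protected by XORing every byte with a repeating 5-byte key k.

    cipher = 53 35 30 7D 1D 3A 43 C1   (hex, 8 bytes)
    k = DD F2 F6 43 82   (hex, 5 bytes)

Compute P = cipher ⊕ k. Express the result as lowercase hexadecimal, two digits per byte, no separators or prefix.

The 5-byte key repeats, so the effective keystream is dd f2 f6 43 82 dd f2 f6.
byte 0: 53 ⊕ dd = 8e
byte 1: 35 ⊕ f2 = c7
byte 2: 30 ⊕ f6 = c6
byte 3: 7d ⊕ 43 = 3e
byte 4: 1d ⊕ 82 = 9f
byte 5: 3a ⊕ dd = e7
byte 6: 43 ⊕ f2 = b1
byte 7: c1 ⊕ f6 = 37

8ec7c63e9fe7b137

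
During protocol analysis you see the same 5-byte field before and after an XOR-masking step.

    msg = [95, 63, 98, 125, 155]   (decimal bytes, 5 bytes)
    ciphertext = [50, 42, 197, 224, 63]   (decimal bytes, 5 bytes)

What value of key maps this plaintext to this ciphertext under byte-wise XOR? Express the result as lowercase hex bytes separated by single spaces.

6d 15 a7 9d a4

Since ciphertext = msg ⊕ key, XORing both sides with msg gives key = msg ⊕ ciphertext.
01011111 xor 00110010 = 01101101
00111111 xor 00101010 = 00010101
01100010 xor 11000101 = 10100111
01111101 xor 11100000 = 10011101
10011011 xor 00111111 = 10100100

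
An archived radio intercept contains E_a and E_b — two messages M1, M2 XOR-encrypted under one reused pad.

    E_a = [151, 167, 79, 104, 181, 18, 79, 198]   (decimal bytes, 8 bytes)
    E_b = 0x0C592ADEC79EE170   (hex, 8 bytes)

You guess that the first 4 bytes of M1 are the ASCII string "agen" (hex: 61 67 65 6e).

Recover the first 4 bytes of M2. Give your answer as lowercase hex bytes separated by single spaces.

fa 99 00 d8

First, E_a ⊕ E_b = (M1 ⊕ K) ⊕ (M2 ⊕ K) = M1 ⊕ M2, so the key drops out. Then M2 = (M1 ⊕ M2) ⊕ M1 over the first 4 bytes.
byte 0: (97 ⊕ 0c) ⊕ 61 = 9b ⊕ 61 = fa
byte 1: (a7 ⊕ 59) ⊕ 67 = fe ⊕ 67 = 99
byte 2: (4f ⊕ 2a) ⊕ 65 = 65 ⊕ 65 = 00
byte 3: (68 ⊕ de) ⊕ 6e = b6 ⊕ 6e = d8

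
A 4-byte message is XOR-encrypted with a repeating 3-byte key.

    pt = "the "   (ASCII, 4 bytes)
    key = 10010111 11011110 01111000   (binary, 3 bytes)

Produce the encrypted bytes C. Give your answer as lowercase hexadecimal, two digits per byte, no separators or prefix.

The 3-byte key repeats, so the effective keystream is 97 de 78 97.
byte 0: 74 xor 97 = e3
byte 1: 68 xor de = b6
byte 2: 65 xor 78 = 1d
byte 3: 20 xor 97 = b7

e3b61db7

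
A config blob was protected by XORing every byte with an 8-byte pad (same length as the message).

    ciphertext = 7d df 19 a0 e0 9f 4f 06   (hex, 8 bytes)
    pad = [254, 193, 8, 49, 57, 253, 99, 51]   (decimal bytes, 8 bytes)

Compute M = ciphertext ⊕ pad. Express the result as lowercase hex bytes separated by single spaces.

83 1e 11 91 d9 62 2c 35

byte 0: 7d ^ fe = 83
byte 1: df ^ c1 = 1e
byte 2: 19 ^ 08 = 11
byte 3: a0 ^ 31 = 91
byte 4: e0 ^ 39 = d9
byte 5: 9f ^ fd = 62
byte 6: 4f ^ 63 = 2c
byte 7: 06 ^ 33 = 35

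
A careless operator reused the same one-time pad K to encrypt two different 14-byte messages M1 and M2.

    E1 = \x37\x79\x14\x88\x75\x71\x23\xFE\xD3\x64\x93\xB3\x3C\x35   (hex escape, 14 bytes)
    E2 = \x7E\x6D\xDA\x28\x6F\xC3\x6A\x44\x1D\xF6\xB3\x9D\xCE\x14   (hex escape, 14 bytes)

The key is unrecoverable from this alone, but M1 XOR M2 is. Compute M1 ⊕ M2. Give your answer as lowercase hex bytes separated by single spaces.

49 14 ce a0 1a b2 49 ba ce 92 20 2e f2 21

E1 ⊕ E2 = (M1 ⊕ K) ⊕ (M2 ⊕ K) = M1 ⊕ M2 — the shared key cancels under XOR.
byte 0: 37 ⊕ 7e = 49
byte 1: 79 ⊕ 6d = 14
byte 2: 14 ⊕ da = ce
byte 3: 88 ⊕ 28 = a0
byte 4: 75 ⊕ 6f = 1a
byte 5: 71 ⊕ c3 = b2
byte 6: 23 ⊕ 6a = 49
byte 7: fe ⊕ 44 = ba
byte 8: d3 ⊕ 1d = ce
byte 9: 64 ⊕ f6 = 92
byte 10: 93 ⊕ b3 = 20
byte 11: b3 ⊕ 9d = 2e
byte 12: 3c ⊕ ce = f2
byte 13: 35 ⊕ 14 = 21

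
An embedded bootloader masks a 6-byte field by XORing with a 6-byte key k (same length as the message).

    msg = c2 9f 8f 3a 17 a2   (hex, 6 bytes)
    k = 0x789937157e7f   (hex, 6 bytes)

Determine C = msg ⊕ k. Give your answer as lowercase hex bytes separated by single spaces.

ba 06 b8 2f 69 dd

c2 ⊕ 78 = ba
9f ⊕ 99 = 06
8f ⊕ 37 = b8
3a ⊕ 15 = 2f
17 ⊕ 7e = 69
a2 ⊕ 7f = dd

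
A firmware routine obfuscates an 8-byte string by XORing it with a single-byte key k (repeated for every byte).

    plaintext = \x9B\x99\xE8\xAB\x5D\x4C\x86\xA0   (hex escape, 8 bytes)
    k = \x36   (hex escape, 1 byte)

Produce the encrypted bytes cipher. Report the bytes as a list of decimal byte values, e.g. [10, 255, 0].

[173, 175, 222, 157, 107, 122, 176, 150]

The 1-byte key repeats, so the effective keystream is 36 36 36 36 36 36 36 36.
byte 0: 9b XOR 36 = ad
byte 1: 99 XOR 36 = af
byte 2: e8 XOR 36 = de
byte 3: ab XOR 36 = 9d
byte 4: 5d XOR 36 = 6b
byte 5: 4c XOR 36 = 7a
byte 6: 86 XOR 36 = b0
byte 7: a0 XOR 36 = 96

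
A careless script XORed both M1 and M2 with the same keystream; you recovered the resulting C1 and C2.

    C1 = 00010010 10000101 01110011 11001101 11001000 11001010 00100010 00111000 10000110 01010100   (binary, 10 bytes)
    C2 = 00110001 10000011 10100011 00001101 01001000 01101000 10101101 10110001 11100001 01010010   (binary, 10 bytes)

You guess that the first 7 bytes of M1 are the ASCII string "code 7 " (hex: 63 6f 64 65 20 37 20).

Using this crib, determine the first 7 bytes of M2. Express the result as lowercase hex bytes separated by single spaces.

First, C1 ⊕ C2 = (M1 ⊕ K) ⊕ (M2 ⊕ K) = M1 ⊕ M2, so the key drops out. Then M2 = (M1 ⊕ M2) ⊕ M1 over the first 7 bytes.
byte 0: (12 ⊕ 31) ⊕ 63 = 23 ⊕ 63 = 40
byte 1: (85 ⊕ 83) ⊕ 6f = 06 ⊕ 6f = 69
byte 2: (73 ⊕ a3) ⊕ 64 = d0 ⊕ 64 = b4
byte 3: (cd ⊕ 0d) ⊕ 65 = c0 ⊕ 65 = a5
byte 4: (c8 ⊕ 48) ⊕ 20 = 80 ⊕ 20 = a0
byte 5: (ca ⊕ 68) ⊕ 37 = a2 ⊕ 37 = 95
byte 6: (22 ⊕ ad) ⊕ 20 = 8f ⊕ 20 = af

40 69 b4 a5 a0 95 af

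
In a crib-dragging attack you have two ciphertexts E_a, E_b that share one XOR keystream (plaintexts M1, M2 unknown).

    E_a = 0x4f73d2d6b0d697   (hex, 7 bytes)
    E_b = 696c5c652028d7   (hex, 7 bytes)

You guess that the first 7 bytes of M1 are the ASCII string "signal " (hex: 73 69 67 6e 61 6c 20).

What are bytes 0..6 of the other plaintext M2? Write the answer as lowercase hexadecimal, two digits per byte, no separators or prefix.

First, E_a ⊕ E_b = (M1 ⊕ K) ⊕ (M2 ⊕ K) = M1 ⊕ M2, so the key drops out. Then M2 = (M1 ⊕ M2) ⊕ M1 over the first 7 bytes.
byte 0: (4f XOR 69) XOR 73 = 26 XOR 73 = 55
byte 1: (73 XOR 6c) XOR 69 = 1f XOR 69 = 76
byte 2: (d2 XOR 5c) XOR 67 = 8e XOR 67 = e9
byte 3: (d6 XOR 65) XOR 6e = b3 XOR 6e = dd
byte 4: (b0 XOR 20) XOR 61 = 90 XOR 61 = f1
byte 5: (d6 XOR 28) XOR 6c = fe XOR 6c = 92
byte 6: (97 XOR d7) XOR 20 = 40 XOR 20 = 60

5576e9ddf19260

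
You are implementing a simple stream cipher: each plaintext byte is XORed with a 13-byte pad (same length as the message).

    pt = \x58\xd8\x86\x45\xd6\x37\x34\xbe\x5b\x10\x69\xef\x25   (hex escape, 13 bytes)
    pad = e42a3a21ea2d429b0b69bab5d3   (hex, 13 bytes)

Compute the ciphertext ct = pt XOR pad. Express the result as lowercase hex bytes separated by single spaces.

01011000 xor 11100100 = 10111100
11011000 xor 00101010 = 11110010
10000110 xor 00111010 = 10111100
01000101 xor 00100001 = 01100100
11010110 xor 11101010 = 00111100
00110111 xor 00101101 = 00011010
00110100 xor 01000010 = 01110110
10111110 xor 10011011 = 00100101
01011011 xor 00001011 = 01010000
00010000 xor 01101001 = 01111001
01101001 xor 10111010 = 11010011
11101111 xor 10110101 = 01011010
00100101 xor 11010011 = 11110110

bc f2 bc 64 3c 1a 76 25 50 79 d3 5a f6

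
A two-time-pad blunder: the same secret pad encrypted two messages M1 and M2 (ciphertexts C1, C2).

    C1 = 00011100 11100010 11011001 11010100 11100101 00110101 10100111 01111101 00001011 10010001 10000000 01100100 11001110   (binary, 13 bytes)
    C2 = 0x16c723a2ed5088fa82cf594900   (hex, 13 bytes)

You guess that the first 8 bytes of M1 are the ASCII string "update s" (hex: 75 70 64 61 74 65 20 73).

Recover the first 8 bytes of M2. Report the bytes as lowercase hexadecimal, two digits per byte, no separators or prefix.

7f559e177c000ff4

First, C1 ⊕ C2 = (M1 ⊕ K) ⊕ (M2 ⊕ K) = M1 ⊕ M2, so the key drops out. Then M2 = (M1 ⊕ M2) ⊕ M1 over the first 8 bytes.
byte 0: (1c ⊕ 16) ⊕ 75 = 0a ⊕ 75 = 7f
byte 1: (e2 ⊕ c7) ⊕ 70 = 25 ⊕ 70 = 55
byte 2: (d9 ⊕ 23) ⊕ 64 = fa ⊕ 64 = 9e
byte 3: (d4 ⊕ a2) ⊕ 61 = 76 ⊕ 61 = 17
byte 4: (e5 ⊕ ed) ⊕ 74 = 08 ⊕ 74 = 7c
byte 5: (35 ⊕ 50) ⊕ 65 = 65 ⊕ 65 = 00
byte 6: (a7 ⊕ 88) ⊕ 20 = 2f ⊕ 20 = 0f
byte 7: (7d ⊕ fa) ⊕ 73 = 87 ⊕ 73 = f4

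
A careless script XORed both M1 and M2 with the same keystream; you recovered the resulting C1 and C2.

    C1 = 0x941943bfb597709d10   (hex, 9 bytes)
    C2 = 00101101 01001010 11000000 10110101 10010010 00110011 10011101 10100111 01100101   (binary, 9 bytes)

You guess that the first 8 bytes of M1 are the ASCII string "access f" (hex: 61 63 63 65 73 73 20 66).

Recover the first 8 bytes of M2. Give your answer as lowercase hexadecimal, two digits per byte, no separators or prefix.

First, C1 ⊕ C2 = (M1 ⊕ K) ⊕ (M2 ⊕ K) = M1 ⊕ M2, so the key drops out. Then M2 = (M1 ⊕ M2) ⊕ M1 over the first 8 bytes.
byte 0: (94 ⊕ 2d) ⊕ 61 = b9 ⊕ 61 = d8
byte 1: (19 ⊕ 4a) ⊕ 63 = 53 ⊕ 63 = 30
byte 2: (43 ⊕ c0) ⊕ 63 = 83 ⊕ 63 = e0
byte 3: (bf ⊕ b5) ⊕ 65 = 0a ⊕ 65 = 6f
byte 4: (b5 ⊕ 92) ⊕ 73 = 27 ⊕ 73 = 54
byte 5: (97 ⊕ 33) ⊕ 73 = a4 ⊕ 73 = d7
byte 6: (70 ⊕ 9d) ⊕ 20 = ed ⊕ 20 = cd
byte 7: (9d ⊕ a7) ⊕ 66 = 3a ⊕ 66 = 5c

d830e06f54d7cd5c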